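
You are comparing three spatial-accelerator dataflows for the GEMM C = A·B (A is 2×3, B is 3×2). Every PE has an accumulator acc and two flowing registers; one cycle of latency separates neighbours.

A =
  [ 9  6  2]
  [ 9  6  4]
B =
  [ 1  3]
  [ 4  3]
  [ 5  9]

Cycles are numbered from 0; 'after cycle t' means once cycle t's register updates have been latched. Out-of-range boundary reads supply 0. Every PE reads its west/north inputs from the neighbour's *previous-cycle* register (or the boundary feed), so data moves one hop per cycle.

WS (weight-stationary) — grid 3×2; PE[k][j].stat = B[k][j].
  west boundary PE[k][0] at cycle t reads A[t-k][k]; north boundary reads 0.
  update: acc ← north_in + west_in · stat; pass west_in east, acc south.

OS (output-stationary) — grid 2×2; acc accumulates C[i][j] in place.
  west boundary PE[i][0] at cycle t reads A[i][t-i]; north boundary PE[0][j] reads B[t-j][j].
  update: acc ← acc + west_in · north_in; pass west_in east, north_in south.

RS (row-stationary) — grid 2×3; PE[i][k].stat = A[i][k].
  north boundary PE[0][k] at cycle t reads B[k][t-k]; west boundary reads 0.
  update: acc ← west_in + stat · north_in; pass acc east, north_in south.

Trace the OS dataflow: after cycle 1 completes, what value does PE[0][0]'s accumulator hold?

Tracing OS — 2×2 array, target PE[0][0]:
  cycle 0: PE[0][0] → acc 9, east 9, south 1
  cycle 1: PE[0][0] → acc 33, east 6, south 4

PE[0][0].acc = 33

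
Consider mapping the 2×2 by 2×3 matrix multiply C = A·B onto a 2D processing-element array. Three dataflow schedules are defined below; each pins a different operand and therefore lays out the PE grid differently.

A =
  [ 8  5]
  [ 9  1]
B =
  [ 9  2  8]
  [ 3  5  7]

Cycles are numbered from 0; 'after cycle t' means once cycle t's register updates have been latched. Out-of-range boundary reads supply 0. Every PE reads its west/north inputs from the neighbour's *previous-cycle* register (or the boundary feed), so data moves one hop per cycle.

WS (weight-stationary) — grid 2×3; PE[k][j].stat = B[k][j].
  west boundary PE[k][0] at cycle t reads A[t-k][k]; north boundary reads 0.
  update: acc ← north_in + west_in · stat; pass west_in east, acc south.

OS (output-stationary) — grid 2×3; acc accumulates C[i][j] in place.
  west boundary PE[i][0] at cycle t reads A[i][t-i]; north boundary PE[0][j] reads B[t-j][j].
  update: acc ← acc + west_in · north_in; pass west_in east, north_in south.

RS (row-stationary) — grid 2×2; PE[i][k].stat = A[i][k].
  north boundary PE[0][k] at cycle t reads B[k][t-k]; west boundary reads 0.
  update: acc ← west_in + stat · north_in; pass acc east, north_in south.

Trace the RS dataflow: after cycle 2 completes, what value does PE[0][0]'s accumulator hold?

PE[0][0].acc = 64

RS (2×2). Following PE[0][0] plus its west/north inputs:
  step 0 · PE0,0: acc=72; fwd→72 fwd↓9
  step 1 · PE0,0: acc=16; fwd→16 fwd↓2
  step 2 · PE0,0: acc=64; fwd→64 fwd↓8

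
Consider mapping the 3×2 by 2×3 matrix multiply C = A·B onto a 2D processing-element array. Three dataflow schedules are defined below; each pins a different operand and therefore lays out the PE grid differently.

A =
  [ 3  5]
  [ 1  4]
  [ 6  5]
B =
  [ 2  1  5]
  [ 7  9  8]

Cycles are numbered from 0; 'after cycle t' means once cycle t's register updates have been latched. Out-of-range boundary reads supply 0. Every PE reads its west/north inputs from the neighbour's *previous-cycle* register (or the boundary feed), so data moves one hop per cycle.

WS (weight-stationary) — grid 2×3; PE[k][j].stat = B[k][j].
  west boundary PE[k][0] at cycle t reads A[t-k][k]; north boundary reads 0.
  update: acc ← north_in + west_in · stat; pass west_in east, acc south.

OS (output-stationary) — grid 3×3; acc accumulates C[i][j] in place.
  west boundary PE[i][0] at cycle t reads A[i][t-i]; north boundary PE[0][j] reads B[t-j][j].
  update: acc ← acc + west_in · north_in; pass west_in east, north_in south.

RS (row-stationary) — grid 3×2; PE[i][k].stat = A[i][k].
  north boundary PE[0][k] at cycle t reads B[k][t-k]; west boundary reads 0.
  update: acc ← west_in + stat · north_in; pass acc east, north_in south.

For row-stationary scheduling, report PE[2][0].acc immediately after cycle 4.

PE[2][0].acc = 30

RS 3×2: PE[2][0] cycle-by-cycle (with neighbour feeds):
  step 0 · PE1,0: acc=0; fwd→0 fwd↓0
  step 0 · PE2,0: acc=0; fwd→0 fwd↓0
  step 1 · PE1,0: acc=2; fwd→2 fwd↓2
  step 1 · PE2,0: acc=0; fwd→0 fwd↓0
  step 2 · PE1,0: acc=1; fwd→1 fwd↓1
  step 2 · PE2,0: acc=12; fwd→12 fwd↓2
  step 3 · PE1,0: acc=5; fwd→5 fwd↓5
  step 3 · PE2,0: acc=6; fwd→6 fwd↓1
  step 4 · PE1,0: acc=0; fwd→0 fwd↓0
  step 4 · PE2,0: acc=30; fwd→30 fwd↓5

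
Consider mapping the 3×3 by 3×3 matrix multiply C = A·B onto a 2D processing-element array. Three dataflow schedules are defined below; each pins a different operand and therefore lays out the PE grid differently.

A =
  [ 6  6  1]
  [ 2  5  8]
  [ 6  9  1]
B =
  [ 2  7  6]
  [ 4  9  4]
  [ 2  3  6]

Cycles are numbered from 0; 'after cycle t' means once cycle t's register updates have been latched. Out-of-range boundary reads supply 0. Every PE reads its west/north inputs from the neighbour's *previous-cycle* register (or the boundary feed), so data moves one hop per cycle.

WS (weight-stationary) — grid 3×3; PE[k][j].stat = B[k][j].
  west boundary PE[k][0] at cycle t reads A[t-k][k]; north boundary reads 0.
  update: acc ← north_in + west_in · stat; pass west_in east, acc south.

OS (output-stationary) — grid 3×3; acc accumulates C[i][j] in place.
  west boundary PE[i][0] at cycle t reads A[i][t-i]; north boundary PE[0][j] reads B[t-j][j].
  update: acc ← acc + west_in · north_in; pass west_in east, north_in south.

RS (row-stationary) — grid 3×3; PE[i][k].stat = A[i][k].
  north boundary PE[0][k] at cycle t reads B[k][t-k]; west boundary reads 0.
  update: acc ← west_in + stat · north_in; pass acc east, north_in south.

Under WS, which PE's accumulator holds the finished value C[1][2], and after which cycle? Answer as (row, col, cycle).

WS — PE[2][2] is where C[1][2] collects:
  cycle 0: PE[2][2] → acc 0, east 0, south 0
  cycle 1: PE[2][2] → acc 0, east 0, south 0
  cycle 2: PE[2][2] → acc 0, east 0, south 0
  cycle 3: PE[2][2] → acc 0, east 0, south 0
  cycle 4: PE[2][2] → acc 66, east 1, south 66
  cycle 5: PE[2][2] → acc 80, east 8, south 80

(row, col, cycle) = (2, 2, 5)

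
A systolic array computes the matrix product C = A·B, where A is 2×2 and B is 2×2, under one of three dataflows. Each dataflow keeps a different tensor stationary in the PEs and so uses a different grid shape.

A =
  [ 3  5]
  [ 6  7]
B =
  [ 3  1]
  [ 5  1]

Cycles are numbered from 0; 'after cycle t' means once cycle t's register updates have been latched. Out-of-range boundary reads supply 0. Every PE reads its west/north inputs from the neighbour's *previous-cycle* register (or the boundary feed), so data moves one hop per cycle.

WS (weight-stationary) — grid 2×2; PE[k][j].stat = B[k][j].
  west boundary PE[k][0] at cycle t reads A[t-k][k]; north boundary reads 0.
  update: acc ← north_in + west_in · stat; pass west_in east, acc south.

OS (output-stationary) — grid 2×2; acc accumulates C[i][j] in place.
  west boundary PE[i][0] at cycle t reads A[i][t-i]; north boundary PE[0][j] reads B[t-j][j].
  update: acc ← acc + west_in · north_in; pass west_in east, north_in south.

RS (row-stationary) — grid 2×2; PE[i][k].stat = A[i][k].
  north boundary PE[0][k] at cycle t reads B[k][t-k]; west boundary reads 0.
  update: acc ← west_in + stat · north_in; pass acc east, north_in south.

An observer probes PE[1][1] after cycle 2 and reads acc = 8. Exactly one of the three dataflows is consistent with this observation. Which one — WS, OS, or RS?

dataflow = WS

— WS: 2×2; PE[1][1] trace:
  0: (1,1).acc=0  regs=<0,0>
  1: (1,1).acc=0  regs=<0,0>
  2: (1,1).acc=8  regs=<5,8>
— OS: 2×2; PE[1][1] trace:
  0: (1,1).acc=0  regs=<0,0>
  1: (1,1).acc=0  regs=<0,0>
  2: (1,1).acc=6  regs=<6,1>
— RS: 2×2; PE[1][1] trace:
  0: (1,1).acc=0  regs=<0,0>
  1: (1,1).acc=0  regs=<0,0>
  2: (1,1).acc=53  regs=<53,5>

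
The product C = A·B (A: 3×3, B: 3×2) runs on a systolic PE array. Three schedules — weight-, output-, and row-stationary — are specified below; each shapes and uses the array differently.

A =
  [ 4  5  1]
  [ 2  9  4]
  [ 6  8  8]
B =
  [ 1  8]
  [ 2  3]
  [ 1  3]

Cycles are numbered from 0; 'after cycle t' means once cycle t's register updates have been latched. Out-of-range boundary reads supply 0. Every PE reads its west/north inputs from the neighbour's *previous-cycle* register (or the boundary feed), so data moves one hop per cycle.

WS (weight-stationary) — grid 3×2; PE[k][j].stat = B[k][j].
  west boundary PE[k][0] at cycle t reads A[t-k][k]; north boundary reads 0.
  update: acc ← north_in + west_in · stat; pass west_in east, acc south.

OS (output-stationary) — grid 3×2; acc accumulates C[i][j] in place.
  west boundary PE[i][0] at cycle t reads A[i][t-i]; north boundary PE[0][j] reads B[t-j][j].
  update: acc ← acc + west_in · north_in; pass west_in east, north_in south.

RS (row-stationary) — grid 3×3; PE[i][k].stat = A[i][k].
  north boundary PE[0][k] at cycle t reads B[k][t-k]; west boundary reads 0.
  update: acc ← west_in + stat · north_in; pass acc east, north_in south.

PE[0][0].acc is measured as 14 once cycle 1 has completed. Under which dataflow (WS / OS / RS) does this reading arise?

WS [3×2] PE[0][0] across cycles:
  after 0 — PE[0][0] acc=4, pass-E 4, pass-S 4
  after 1 — PE[0][0] acc=2, pass-E 2, pass-S 2
OS [3×2] PE[0][0] across cycles:
  after 0 — PE[0][0] acc=4, pass-E 4, pass-S 1
  after 1 — PE[0][0] acc=14, pass-E 5, pass-S 2
RS [3×3] PE[0][0] across cycles:
  after 0 — PE[0][0] acc=4, pass-E 4, pass-S 1
  after 1 — PE[0][0] acc=32, pass-E 32, pass-S 8

dataflow = OS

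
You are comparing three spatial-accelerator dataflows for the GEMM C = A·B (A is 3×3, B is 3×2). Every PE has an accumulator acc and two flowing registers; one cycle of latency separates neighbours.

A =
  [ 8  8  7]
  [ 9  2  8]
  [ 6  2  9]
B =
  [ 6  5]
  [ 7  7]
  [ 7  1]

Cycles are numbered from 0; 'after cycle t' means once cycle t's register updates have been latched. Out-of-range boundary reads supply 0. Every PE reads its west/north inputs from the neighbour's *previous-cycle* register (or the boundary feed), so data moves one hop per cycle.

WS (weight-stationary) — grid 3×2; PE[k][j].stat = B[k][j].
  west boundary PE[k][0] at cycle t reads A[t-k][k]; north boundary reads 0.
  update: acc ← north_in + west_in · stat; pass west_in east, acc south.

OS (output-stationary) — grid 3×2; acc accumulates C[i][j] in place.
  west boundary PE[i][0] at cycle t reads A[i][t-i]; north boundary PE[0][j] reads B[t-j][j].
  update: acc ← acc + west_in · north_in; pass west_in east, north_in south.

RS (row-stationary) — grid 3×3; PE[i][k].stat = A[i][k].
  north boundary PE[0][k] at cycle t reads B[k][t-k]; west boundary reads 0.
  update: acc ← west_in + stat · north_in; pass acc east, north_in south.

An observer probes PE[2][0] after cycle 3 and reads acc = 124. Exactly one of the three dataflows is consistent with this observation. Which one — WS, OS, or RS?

dataflow = WS

— WS: 3×2; PE[2][0] trace:
  c0 r2c0: 0 / 0 / 0
  c1 r2c0: 0 / 0 / 0
  c2 r2c0: 153 / 7 / 153
  c3 r2c0: 124 / 8 / 124
— OS: 3×2; PE[2][0] trace:
  c0 r2c0: 0 / 0 / 0
  c1 r2c0: 0 / 0 / 0
  c2 r2c0: 36 / 6 / 6
  c3 r2c0: 50 / 2 / 7
— RS: 3×3; PE[2][0] trace:
  c0 r2c0: 0 / 0 / 0
  c1 r2c0: 0 / 0 / 0
  c2 r2c0: 36 / 36 / 6
  c3 r2c0: 30 / 30 / 5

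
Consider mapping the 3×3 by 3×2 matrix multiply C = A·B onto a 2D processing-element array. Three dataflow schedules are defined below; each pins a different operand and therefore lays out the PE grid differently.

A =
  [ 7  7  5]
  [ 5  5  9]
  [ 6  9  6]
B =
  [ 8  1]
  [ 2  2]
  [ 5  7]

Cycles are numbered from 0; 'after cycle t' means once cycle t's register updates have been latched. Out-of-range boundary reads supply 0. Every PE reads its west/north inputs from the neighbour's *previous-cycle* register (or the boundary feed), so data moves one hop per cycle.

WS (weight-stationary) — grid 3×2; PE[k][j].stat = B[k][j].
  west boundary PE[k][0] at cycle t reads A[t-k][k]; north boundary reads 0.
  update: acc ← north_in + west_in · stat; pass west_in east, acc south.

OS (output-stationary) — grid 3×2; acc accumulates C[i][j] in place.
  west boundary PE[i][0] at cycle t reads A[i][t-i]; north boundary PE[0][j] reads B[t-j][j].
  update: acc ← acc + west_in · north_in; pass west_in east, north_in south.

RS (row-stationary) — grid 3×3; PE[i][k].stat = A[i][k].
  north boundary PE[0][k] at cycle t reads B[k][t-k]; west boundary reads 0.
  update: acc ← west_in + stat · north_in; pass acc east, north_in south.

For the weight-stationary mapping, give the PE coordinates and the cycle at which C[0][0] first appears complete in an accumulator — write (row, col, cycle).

(row, col, cycle) = (2, 0, 2)

WS: C[0][0] accumulates in PE[2][0]:
  cycle 0: PE[2][0] → acc 0, east 0, south 0
  cycle 1: PE[2][0] → acc 0, east 0, south 0
  cycle 2: PE[2][0] → acc 95, east 5, south 95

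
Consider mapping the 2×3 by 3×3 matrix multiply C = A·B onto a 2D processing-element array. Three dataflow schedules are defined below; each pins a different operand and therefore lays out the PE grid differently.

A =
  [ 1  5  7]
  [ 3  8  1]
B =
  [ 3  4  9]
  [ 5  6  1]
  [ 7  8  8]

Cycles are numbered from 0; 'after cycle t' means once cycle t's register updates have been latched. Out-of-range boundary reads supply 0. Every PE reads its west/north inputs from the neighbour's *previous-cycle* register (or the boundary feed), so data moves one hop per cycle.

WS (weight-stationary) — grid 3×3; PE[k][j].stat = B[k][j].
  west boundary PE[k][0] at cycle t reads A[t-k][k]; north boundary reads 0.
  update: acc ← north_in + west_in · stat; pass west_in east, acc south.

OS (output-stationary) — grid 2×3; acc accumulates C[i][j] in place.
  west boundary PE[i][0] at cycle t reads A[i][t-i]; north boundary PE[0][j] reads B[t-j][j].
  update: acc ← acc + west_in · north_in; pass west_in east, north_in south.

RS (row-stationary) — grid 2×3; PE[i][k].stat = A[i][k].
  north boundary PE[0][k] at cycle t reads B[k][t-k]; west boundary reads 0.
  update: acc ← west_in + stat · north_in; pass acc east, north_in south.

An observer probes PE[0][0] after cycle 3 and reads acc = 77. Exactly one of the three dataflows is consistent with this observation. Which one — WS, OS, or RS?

dataflow = OS

WS [3×3] PE[0][0] across cycles:
  cycle 0: PE[0][0] → acc 3, east 1, south 3
  cycle 1: PE[0][0] → acc 9, east 3, south 9
  cycle 2: PE[0][0] → acc 0, east 0, south 0
  cycle 3: PE[0][0] → acc 0, east 0, south 0
OS [2×3] PE[0][0] across cycles:
  cycle 0: PE[0][0] → acc 3, east 1, south 3
  cycle 1: PE[0][0] → acc 28, east 5, south 5
  cycle 2: PE[0][0] → acc 77, east 7, south 7
  cycle 3: PE[0][0] → acc 77, east 0, south 0
RS [2×3] PE[0][0] across cycles:
  cycle 0: PE[0][0] → acc 3, east 3, south 3
  cycle 1: PE[0][0] → acc 4, east 4, south 4
  cycle 2: PE[0][0] → acc 9, east 9, south 9
  cycle 3: PE[0][0] → acc 0, east 0, south 0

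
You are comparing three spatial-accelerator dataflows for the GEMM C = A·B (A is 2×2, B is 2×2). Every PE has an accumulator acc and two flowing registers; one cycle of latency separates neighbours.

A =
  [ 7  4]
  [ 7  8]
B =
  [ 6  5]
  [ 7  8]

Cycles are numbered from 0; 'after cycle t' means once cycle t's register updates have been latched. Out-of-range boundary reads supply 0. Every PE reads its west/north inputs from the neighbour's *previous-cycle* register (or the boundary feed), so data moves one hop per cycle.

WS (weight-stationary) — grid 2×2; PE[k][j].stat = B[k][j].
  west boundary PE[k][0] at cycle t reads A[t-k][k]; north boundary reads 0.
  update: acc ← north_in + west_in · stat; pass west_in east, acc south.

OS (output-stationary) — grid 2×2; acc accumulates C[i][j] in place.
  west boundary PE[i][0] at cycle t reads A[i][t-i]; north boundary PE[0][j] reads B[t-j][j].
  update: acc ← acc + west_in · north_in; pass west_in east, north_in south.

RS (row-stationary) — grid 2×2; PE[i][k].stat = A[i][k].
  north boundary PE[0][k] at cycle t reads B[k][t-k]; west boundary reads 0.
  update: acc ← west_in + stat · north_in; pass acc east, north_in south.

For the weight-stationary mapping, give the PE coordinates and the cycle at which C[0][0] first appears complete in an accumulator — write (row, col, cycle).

WS: C[0][0] accumulates in PE[1][0]:
  cycle 0: PE[1][0] → acc 0, east 0, south 0
  cycle 1: PE[1][0] → acc 70, east 4, south 70

(row, col, cycle) = (1, 0, 1)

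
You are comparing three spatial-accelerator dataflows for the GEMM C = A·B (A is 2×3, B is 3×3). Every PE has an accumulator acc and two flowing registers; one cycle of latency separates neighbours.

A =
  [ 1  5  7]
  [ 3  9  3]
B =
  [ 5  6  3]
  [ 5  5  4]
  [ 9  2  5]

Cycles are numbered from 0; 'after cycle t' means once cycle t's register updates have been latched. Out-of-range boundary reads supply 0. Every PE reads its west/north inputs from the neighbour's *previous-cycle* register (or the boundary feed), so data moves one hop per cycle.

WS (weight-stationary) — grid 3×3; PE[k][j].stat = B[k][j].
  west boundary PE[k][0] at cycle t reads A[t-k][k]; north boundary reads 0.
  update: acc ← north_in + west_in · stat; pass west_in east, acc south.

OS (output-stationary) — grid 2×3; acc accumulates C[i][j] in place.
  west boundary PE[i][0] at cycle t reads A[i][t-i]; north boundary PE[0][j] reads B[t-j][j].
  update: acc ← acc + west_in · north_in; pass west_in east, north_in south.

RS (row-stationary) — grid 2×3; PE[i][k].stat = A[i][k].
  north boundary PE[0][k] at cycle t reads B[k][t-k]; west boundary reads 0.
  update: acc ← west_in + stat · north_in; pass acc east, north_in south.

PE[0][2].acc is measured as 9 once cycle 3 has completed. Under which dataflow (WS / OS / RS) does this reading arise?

Under WS (3×3), PE[0][2]:
  c0 r0c2: 0 / 0 / 0
  c1 r0c2: 0 / 0 / 0
  c2 r0c2: 3 / 1 / 3
  c3 r0c2: 9 / 3 / 9
Under OS (2×3), PE[0][2]:
  c0 r0c2: 0 / 0 / 0
  c1 r0c2: 0 / 0 / 0
  c2 r0c2: 3 / 1 / 3
  c3 r0c2: 23 / 5 / 4
Under RS (2×3), PE[0][2]:
  c0 r0c2: 0 / 0 / 0
  c1 r0c2: 0 / 0 / 0
  c2 r0c2: 93 / 93 / 9
  c3 r0c2: 45 / 45 / 2

dataflow = WS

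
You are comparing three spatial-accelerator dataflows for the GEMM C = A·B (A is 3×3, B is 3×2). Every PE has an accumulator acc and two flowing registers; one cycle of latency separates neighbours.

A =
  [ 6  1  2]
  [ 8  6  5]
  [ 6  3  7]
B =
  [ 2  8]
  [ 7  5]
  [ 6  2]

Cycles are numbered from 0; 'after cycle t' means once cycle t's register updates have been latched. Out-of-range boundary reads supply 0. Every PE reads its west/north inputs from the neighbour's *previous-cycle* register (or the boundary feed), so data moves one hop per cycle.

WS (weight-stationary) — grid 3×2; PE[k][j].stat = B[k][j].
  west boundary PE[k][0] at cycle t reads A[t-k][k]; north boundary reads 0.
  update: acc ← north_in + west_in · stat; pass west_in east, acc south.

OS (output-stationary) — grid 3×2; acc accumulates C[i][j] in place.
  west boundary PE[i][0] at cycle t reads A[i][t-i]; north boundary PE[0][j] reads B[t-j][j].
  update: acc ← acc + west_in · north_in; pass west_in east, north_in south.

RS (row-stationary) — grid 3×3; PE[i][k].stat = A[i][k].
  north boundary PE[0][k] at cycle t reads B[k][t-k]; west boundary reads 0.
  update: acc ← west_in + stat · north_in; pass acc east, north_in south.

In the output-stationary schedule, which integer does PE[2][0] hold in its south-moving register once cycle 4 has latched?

register = 6

OS on a 3×2 grid — tracing PE[2][0] and its feeders:
  c0 r1c0: 0 / 0 / 0
  c0 r2c0: 0 / 0 / 0
  c1 r1c0: 16 / 8 / 2
  c1 r2c0: 0 / 0 / 0
  c2 r1c0: 58 / 6 / 7
  c2 r2c0: 12 / 6 / 2
  c3 r1c0: 88 / 5 / 6
  c3 r2c0: 33 / 3 / 7
  c4 r1c0: 88 / 0 / 0
  c4 r2c0: 75 / 7 / 6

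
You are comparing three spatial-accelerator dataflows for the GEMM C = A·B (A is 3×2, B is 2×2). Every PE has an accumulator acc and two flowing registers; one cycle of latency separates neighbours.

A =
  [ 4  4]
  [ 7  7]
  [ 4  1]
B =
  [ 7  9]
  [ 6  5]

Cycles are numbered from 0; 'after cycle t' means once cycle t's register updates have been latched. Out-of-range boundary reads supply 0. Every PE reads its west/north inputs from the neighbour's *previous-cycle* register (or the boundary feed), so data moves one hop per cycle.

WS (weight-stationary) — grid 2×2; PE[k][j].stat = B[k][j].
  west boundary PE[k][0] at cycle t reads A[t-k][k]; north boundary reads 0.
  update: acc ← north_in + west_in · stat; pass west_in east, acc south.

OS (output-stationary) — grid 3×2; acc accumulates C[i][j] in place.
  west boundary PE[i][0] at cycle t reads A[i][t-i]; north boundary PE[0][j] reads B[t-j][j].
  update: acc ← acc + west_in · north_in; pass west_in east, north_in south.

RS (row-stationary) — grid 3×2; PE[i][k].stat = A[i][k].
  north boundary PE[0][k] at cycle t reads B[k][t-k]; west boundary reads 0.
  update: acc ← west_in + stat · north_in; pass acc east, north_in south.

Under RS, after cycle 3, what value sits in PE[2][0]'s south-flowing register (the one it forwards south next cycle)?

RS 3×2: PE[2][0] cycle-by-cycle (with neighbour feeds):
  [0] (1,0) acc=0 (h:0 v:0)
  [0] (2,0) acc=0 (h:0 v:0)
  [1] (1,0) acc=49 (h:49 v:7)
  [1] (2,0) acc=0 (h:0 v:0)
  [2] (1,0) acc=63 (h:63 v:9)
  [2] (2,0) acc=28 (h:28 v:7)
  [3] (1,0) acc=0 (h:0 v:0)
  [3] (2,0) acc=36 (h:36 v:9)

register = 9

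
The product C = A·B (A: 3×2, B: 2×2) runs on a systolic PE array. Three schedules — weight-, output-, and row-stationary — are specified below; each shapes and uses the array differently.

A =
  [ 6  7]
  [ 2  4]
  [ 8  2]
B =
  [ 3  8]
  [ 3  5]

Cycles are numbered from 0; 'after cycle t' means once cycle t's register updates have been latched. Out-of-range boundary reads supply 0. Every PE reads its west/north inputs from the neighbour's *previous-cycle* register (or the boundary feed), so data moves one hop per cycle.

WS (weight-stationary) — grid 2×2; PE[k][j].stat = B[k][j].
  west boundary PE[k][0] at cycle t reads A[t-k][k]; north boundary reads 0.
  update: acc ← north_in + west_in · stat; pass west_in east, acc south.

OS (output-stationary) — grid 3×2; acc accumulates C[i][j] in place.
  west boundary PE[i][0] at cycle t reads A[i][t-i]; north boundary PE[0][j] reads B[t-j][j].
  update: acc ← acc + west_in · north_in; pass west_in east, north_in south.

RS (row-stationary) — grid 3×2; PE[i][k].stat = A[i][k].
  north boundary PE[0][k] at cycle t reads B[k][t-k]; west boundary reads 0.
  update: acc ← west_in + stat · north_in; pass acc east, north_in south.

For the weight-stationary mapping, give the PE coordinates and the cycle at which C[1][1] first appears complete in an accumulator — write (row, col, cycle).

(row, col, cycle) = (1, 1, 3)

WS: C[1][1] accumulates in PE[1][1]:
  step 0 · PE1,1: acc=0; fwd→0 fwd↓0
  step 1 · PE1,1: acc=0; fwd→0 fwd↓0
  step 2 · PE1,1: acc=83; fwd→7 fwd↓83
  step 3 · PE1,1: acc=36; fwd→4 fwd↓36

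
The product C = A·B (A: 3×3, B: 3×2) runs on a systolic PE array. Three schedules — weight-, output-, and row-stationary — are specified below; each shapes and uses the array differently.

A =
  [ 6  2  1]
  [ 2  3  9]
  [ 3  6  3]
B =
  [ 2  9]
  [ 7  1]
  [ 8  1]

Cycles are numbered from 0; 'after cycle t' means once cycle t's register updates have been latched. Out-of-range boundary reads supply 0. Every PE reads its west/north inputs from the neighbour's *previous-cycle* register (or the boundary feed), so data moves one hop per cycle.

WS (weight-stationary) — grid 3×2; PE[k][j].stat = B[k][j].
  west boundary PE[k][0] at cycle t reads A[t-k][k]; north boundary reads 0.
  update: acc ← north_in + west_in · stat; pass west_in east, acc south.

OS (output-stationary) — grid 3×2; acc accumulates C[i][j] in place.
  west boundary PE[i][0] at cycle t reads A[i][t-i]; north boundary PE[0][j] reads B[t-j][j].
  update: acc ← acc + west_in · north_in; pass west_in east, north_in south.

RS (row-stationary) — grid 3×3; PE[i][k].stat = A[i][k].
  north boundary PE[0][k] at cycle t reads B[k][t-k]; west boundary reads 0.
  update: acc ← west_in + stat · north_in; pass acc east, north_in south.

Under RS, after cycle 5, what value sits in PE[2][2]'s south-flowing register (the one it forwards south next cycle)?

RS (3×3). Following PE[2][2] plus its west/north inputs:
  @0  [1,2]  acc 0  |  →0  ↓0
  @0  [2,1]  acc 0  |  →0  ↓0
  @0  [2,2]  acc 0  |  →0  ↓0
  @1  [1,2]  acc 0  |  →0  ↓0
  @1  [2,1]  acc 0  |  →0  ↓0
  @1  [2,2]  acc 0  |  →0  ↓0
  @2  [1,2]  acc 0  |  →0  ↓0
  @2  [2,1]  acc 0  |  →0  ↓0
  @2  [2,2]  acc 0  |  →0  ↓0
  @3  [1,2]  acc 97  |  →97  ↓8
  @3  [2,1]  acc 48  |  →48  ↓7
  @3  [2,2]  acc 0  |  →0  ↓0
  @4  [1,2]  acc 30  |  →30  ↓1
  @4  [2,1]  acc 33  |  →33  ↓1
  @4  [2,2]  acc 72  |  →72  ↓8
  @5  [1,2]  acc 0  |  →0  ↓0
  @5  [2,1]  acc 0  |  →0  ↓0
  @5  [2,2]  acc 36  |  →36  ↓1

register = 1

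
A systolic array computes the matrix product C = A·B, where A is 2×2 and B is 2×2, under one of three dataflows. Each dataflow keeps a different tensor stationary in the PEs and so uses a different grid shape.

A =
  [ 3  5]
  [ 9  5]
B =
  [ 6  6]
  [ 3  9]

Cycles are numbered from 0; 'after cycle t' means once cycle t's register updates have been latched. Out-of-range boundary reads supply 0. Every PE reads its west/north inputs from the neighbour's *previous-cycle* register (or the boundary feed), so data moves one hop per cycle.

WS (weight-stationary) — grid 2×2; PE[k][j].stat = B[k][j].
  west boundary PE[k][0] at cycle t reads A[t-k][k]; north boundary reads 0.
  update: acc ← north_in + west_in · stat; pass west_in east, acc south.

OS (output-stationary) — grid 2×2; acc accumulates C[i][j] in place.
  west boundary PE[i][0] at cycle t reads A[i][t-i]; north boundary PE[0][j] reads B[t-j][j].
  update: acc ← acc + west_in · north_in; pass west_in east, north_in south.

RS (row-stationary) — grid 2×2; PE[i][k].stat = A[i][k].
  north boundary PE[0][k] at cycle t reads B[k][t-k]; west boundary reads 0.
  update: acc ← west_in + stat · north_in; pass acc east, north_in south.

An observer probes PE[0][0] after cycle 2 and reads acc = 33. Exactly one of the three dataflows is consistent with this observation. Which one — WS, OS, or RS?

dataflow = OS

— WS: 2×2; PE[0][0] trace:
  cycle 0: PE[0][0] → acc 18, east 3, south 18
  cycle 1: PE[0][0] → acc 54, east 9, south 54
  cycle 2: PE[0][0] → acc 0, east 0, south 0
— OS: 2×2; PE[0][0] trace:
  cycle 0: PE[0][0] → acc 18, east 3, south 6
  cycle 1: PE[0][0] → acc 33, east 5, south 3
  cycle 2: PE[0][0] → acc 33, east 0, south 0
— RS: 2×2; PE[0][0] trace:
  cycle 0: PE[0][0] → acc 18, east 18, south 6
  cycle 1: PE[0][0] → acc 18, east 18, south 6
  cycle 2: PE[0][0] → acc 0, east 0, south 0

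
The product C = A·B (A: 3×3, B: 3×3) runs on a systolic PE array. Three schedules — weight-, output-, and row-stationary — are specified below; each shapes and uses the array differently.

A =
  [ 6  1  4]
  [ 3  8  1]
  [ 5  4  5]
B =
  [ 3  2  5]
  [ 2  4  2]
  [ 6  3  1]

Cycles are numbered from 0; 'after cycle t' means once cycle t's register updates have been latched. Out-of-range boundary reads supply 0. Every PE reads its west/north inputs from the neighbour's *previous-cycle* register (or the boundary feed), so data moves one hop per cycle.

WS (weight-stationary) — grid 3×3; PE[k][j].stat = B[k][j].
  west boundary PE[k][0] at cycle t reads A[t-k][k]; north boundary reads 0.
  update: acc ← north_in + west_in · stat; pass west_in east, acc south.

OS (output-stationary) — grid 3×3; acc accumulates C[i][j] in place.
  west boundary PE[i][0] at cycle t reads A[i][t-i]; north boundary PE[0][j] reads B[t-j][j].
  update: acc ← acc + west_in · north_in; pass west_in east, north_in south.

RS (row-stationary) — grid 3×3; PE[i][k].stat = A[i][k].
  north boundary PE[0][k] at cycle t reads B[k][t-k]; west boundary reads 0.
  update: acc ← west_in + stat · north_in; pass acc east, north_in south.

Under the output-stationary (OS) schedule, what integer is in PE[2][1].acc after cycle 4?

PE[2][1].acc = 26

OS (3×3). Following PE[2][1] plus its west/north inputs:
  t=0 PE[1][1]: acc=0 h=0 v=0
  t=0 PE[2][0]: acc=0 h=0 v=0
  t=0 PE[2][1]: acc=0 h=0 v=0
  t=1 PE[1][1]: acc=0 h=0 v=0
  t=1 PE[2][0]: acc=0 h=0 v=0
  t=1 PE[2][1]: acc=0 h=0 v=0
  t=2 PE[1][1]: acc=6 h=3 v=2
  t=2 PE[2][0]: acc=15 h=5 v=3
  t=2 PE[2][1]: acc=0 h=0 v=0
  t=3 PE[1][1]: acc=38 h=8 v=4
  t=3 PE[2][0]: acc=23 h=4 v=2
  t=3 PE[2][1]: acc=10 h=5 v=2
  t=4 PE[1][1]: acc=41 h=1 v=3
  t=4 PE[2][0]: acc=53 h=5 v=6
  t=4 PE[2][1]: acc=26 h=4 v=4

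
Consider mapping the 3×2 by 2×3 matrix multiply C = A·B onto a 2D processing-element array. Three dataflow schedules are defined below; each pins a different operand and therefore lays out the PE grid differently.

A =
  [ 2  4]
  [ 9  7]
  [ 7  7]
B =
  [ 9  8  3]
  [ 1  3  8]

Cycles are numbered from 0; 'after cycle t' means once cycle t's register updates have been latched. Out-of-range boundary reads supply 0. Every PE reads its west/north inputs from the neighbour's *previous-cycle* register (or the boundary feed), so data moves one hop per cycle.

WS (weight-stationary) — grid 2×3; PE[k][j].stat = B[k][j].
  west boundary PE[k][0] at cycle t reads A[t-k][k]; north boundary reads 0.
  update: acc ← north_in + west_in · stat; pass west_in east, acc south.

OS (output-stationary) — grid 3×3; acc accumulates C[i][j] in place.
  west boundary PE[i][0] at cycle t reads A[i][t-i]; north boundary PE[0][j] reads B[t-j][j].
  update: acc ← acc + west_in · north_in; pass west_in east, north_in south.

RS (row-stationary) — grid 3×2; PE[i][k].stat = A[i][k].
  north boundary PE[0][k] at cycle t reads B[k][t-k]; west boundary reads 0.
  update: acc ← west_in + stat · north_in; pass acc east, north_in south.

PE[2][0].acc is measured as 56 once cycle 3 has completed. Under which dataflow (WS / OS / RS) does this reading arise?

— WS: 2×3 array has no PE[2][0].
OS (3×3 grid), PE[2][0]:
  [0] (2,0) acc=0 (h:0 v:0)
  [1] (2,0) acc=0 (h:0 v:0)
  [2] (2,0) acc=63 (h:7 v:9)
  [3] (2,0) acc=70 (h:7 v:1)
RS (3×2 grid), PE[2][0]:
  [0] (2,0) acc=0 (h:0 v:0)
  [1] (2,0) acc=0 (h:0 v:0)
  [2] (2,0) acc=63 (h:63 v:9)
  [3] (2,0) acc=56 (h:56 v:8)

dataflow = RS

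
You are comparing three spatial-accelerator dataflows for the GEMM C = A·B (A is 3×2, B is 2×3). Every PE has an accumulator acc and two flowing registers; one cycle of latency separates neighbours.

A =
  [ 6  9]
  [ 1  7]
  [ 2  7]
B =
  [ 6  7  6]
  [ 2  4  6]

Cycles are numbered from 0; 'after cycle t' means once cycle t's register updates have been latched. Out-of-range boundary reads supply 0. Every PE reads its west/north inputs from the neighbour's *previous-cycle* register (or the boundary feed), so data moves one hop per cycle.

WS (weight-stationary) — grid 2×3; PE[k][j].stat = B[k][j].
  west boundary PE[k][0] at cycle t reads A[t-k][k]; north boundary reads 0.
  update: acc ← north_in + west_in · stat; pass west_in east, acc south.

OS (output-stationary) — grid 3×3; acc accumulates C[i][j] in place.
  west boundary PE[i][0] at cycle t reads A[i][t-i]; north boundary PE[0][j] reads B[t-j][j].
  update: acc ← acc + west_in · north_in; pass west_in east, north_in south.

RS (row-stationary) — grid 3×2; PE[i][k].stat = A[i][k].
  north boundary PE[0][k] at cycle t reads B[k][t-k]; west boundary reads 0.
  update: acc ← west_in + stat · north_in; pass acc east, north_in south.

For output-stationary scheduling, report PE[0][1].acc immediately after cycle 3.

OS on a 3×3 grid — tracing PE[0][1] and its feeders:
  @0  [0,0]  acc 36  |  →6  ↓6
  @0  [0,1]  acc 0  |  →0  ↓0
  @1  [0,0]  acc 54  |  →9  ↓2
  @1  [0,1]  acc 42  |  →6  ↓7
  @2  [0,0]  acc 54  |  →0  ↓0
  @2  [0,1]  acc 78  |  →9  ↓4
  @3  [0,0]  acc 54  |  →0  ↓0
  @3  [0,1]  acc 78  |  →0  ↓0

PE[0][1].acc = 78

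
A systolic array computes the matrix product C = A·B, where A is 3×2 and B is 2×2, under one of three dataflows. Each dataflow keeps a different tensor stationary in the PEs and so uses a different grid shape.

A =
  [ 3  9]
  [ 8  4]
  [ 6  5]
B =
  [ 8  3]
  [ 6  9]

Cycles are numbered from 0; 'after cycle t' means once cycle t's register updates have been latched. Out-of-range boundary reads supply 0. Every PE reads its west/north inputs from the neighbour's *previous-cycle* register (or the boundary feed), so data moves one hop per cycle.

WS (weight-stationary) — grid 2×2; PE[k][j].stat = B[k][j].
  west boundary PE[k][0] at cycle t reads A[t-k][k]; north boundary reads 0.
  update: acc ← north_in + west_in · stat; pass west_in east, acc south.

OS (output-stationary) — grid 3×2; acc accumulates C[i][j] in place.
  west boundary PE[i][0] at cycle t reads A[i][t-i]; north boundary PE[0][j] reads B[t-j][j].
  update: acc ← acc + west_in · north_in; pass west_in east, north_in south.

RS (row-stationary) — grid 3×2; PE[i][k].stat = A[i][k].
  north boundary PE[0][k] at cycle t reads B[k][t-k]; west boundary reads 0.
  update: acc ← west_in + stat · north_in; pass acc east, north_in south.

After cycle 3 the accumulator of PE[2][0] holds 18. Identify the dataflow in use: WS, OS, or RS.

WS (2×2): PE[2][0] does not exist.
Under OS (3×2), PE[2][0]:
  step 0 · PE2,0: acc=0; fwd→0 fwd↓0
  step 1 · PE2,0: acc=0; fwd→0 fwd↓0
  step 2 · PE2,0: acc=48; fwd→6 fwd↓8
  step 3 · PE2,0: acc=78; fwd→5 fwd↓6
Under RS (3×2), PE[2][0]:
  step 0 · PE2,0: acc=0; fwd→0 fwd↓0
  step 1 · PE2,0: acc=0; fwd→0 fwd↓0
  step 2 · PE2,0: acc=48; fwd→48 fwd↓8
  step 3 · PE2,0: acc=18; fwd→18 fwd↓3

dataflow = RS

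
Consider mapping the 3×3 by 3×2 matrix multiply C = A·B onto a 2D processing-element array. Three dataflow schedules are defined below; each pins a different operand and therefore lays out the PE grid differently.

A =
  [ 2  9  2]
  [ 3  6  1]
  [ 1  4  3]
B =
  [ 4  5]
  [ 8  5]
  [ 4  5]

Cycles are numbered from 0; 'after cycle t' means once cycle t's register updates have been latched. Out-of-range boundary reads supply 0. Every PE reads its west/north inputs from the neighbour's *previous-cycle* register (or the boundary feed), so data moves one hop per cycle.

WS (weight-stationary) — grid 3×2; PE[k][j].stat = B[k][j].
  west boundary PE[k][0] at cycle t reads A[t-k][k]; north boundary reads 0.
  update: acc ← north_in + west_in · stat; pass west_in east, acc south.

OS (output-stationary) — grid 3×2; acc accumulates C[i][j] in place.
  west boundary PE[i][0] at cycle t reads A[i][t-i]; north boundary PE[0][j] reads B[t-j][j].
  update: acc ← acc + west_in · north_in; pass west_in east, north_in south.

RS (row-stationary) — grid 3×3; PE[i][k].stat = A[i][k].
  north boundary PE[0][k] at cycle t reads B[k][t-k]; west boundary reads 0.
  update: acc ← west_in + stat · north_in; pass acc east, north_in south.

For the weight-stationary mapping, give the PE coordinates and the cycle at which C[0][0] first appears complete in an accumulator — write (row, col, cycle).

WS: C[0][0] accumulates in PE[2][0]:
  c0 r2c0: 0 / 0 / 0
  c1 r2c0: 0 / 0 / 0
  c2 r2c0: 88 / 2 / 88

(row, col, cycle) = (2, 0, 2)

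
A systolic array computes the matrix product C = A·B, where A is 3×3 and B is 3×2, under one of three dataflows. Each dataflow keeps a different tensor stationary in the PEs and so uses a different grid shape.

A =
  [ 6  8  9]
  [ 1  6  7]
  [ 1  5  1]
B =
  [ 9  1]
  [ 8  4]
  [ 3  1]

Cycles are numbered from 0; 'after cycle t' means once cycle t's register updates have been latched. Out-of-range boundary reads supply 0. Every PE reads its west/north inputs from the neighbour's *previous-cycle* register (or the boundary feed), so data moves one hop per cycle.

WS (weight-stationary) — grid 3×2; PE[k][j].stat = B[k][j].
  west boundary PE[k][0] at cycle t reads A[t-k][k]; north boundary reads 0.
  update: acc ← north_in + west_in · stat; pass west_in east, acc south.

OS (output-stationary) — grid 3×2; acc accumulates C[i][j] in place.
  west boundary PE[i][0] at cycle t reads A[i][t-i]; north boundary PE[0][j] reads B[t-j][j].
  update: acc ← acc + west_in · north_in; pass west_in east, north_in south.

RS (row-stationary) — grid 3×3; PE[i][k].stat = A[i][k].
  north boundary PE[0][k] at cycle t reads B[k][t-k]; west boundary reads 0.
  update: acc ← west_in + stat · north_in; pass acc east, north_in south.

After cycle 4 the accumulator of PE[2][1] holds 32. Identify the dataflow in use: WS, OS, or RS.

WS (3×2 grid), PE[2][1]:
  cycle 0: PE[2][1] → acc 0, east 0, south 0
  cycle 1: PE[2][1] → acc 0, east 0, south 0
  cycle 2: PE[2][1] → acc 0, east 0, south 0
  cycle 3: PE[2][1] → acc 47, east 9, south 47
  cycle 4: PE[2][1] → acc 32, east 7, south 32
OS (3×2 grid), PE[2][1]:
  cycle 0: PE[2][1] → acc 0, east 0, south 0
  cycle 1: PE[2][1] → acc 0, east 0, south 0
  cycle 2: PE[2][1] → acc 0, east 0, south 0
  cycle 3: PE[2][1] → acc 1, east 1, south 1
  cycle 4: PE[2][1] → acc 21, east 5, south 4
RS (3×3 grid), PE[2][1]:
  cycle 0: PE[2][1] → acc 0, east 0, south 0
  cycle 1: PE[2][1] → acc 0, east 0, south 0
  cycle 2: PE[2][1] → acc 0, east 0, south 0
  cycle 3: PE[2][1] → acc 49, east 49, south 8
  cycle 4: PE[2][1] → acc 21, east 21, south 4

dataflow = WS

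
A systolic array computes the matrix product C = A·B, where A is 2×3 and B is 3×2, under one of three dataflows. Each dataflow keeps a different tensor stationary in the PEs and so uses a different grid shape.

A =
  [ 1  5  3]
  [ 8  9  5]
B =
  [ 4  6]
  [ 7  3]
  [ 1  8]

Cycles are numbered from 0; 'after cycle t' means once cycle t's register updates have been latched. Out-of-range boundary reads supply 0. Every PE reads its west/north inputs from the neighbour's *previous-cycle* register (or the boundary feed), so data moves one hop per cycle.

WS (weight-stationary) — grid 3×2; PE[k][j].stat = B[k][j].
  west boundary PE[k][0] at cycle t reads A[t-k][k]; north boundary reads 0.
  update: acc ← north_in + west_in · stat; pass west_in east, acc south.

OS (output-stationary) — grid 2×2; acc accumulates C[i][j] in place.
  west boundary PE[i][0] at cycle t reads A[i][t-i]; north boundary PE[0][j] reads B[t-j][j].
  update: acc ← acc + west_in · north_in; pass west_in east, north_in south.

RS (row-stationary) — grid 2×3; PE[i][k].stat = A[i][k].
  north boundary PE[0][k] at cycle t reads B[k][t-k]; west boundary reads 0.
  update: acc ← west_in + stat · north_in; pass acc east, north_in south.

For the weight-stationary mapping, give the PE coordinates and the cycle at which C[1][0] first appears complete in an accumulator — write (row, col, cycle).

(row, col, cycle) = (2, 0, 3)

WS: C[1][0] accumulates in PE[2][0]:
  0: (2,0).acc=0  regs=<0,0>
  1: (2,0).acc=0  regs=<0,0>
  2: (2,0).acc=42  regs=<3,42>
  3: (2,0).acc=100  regs=<5,100>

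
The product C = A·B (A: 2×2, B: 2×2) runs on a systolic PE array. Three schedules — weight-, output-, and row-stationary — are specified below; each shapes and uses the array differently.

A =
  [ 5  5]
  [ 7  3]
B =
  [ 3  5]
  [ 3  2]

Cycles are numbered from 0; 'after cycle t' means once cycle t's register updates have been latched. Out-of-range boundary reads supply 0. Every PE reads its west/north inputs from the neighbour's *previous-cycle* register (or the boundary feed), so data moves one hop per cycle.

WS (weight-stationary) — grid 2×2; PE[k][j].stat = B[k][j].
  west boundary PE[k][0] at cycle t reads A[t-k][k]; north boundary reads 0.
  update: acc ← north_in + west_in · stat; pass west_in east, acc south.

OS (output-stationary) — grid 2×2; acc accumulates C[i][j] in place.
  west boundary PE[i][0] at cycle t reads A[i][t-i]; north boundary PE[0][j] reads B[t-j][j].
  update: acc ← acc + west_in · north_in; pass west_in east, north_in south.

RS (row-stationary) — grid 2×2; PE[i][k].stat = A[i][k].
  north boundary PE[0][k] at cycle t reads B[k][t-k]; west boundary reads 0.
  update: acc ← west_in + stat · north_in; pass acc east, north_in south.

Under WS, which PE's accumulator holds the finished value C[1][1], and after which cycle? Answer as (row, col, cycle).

(row, col, cycle) = (1, 1, 3)

WS: C[1][1] accumulates in PE[1][1]:
  after 0 — PE[1][1] acc=0, pass-E 0, pass-S 0
  after 1 — PE[1][1] acc=0, pass-E 0, pass-S 0
  after 2 — PE[1][1] acc=35, pass-E 5, pass-S 35
  after 3 — PE[1][1] acc=41, pass-E 3, pass-S 41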